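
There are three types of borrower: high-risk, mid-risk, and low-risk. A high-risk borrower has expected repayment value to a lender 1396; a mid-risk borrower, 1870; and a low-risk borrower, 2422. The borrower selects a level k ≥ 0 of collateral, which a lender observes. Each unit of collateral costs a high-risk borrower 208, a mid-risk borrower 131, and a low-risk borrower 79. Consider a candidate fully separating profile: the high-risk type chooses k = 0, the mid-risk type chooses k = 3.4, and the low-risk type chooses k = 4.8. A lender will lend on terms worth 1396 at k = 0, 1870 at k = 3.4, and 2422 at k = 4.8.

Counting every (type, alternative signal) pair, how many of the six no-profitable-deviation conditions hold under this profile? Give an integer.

High-risk (own payoff 1396): to k=3.4 gives 1870 − 208×3.4 = 1162.8 → no gain ✓; to k=4.8 gives 2422 − 208×4.8 = 1423.6 → profitable ✗.
Mid-risk (own payoff 1870 − 131×3.4 = 1424.6): to k=0 gives 1396 → no gain ✓; to k=4.8 gives 2422 − 131×4.8 = 1793.2 → profitable ✗.
Low-risk (own payoff 2422 − 79×4.8 = 2042.8): to k=0 gives 1396 → no gain ✓; to k=3.4 gives 1870 − 79×3.4 = 1601.4 → no gain ✓.
4 of the 6 constraints hold; not an equilibrium.

4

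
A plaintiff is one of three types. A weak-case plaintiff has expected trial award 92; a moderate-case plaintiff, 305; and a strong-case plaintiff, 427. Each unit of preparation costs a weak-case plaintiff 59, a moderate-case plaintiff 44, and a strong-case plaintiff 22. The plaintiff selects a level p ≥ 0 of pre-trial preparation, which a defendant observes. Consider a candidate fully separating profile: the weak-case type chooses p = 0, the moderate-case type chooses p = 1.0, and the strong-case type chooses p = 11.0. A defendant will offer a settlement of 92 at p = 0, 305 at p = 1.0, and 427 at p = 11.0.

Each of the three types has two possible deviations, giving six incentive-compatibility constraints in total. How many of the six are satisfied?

Weak-case (own payoff 92): to p=1.0 gives 305 − 59×1.0 = 246 → profitable ✗; to p=11.0 gives 427 − 59×11.0 = -222 → no gain ✓.
Moderate-case (own payoff 305 − 44×1.0 = 261): to p=0 gives 92 → no gain ✓; to p=11.0 gives 427 − 44×11.0 = -57 → no gain ✓.
Strong-case (own payoff 427 − 22×11.0 = 185): to p=0 gives 92 → no gain ✓; to p=1.0 gives 305 − 22×1.0 = 283 → profitable ✗.
4 of the 6 constraints hold; not an equilibrium.

4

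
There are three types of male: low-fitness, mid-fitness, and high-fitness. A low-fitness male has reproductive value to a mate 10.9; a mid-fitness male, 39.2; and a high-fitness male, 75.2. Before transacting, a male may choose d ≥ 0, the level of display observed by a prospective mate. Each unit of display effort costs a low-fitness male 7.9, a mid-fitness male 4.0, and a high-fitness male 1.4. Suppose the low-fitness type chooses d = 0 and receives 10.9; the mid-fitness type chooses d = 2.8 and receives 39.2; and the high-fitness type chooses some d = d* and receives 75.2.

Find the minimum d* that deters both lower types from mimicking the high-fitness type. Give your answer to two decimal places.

11.80

Low-fitness type (on-path payoff 10.9) won't mimic when 10.9 ≥ 75.2 − 7.9·d*, i.e. d* ≥ 8.14.
Mid-fitness type (on-path payoff 39.2 − 4.0×2.8 = 28) won't mimic when 28 ≥ 75.2 − 4.0·d*, i.e. d* ≥ 11.80.
Both must hold, so d* = max(8.14, 11.80) = 11.80. The mid-fitness type's constraint binds.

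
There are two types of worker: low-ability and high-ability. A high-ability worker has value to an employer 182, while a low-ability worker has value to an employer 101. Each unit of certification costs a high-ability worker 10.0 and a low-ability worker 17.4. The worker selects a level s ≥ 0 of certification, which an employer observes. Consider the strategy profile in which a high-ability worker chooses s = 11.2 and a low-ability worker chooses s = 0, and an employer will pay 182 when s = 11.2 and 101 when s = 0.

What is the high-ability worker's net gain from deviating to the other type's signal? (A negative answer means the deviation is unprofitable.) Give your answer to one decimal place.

Playing s = 11.2 the high-ability worker receives 182 − 10.0 × 11.2 = 70.
Deviating to s = 0 yields 101 instead.
Gain from deviating: 101 − 70 = 31.0.
The gain is positive, so the high-ability type's incentive-compatibility constraint is violated — this profile is not a separating equilibrium.

31.0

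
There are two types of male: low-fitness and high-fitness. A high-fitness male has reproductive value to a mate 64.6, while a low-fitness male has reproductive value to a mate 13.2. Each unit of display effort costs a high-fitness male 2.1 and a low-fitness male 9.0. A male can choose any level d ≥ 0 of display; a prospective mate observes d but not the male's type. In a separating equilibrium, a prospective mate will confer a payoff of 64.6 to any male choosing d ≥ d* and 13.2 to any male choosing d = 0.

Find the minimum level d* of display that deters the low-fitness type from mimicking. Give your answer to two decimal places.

A low-fitness male choosing d = 0 receives 13.2.
Imitating at d* instead would pay 64.6 at cost 9.0·d*, netting 64.6 − 9.0·d*.
Indifference: 13.2 = 64.6 − 9.0·d*, so d* = (64.6 − 13.2) / 9.0 ≈ 5.71.
This is the low-fitness type's binding incentive-compatibility constraint; any d ≥ 5.71 sustains separation on that side.

5.71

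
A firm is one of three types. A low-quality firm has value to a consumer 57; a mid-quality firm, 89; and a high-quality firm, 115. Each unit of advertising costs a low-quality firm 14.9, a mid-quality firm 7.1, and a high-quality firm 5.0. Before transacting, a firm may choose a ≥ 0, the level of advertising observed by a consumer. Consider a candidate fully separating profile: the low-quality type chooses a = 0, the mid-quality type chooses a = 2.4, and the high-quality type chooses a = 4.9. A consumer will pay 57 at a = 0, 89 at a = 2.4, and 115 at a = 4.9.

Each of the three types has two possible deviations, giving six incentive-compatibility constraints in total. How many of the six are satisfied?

Low-quality (own payoff 57): to a=2.4 gives 89 − 14.9×2.4 = 53.24 → no gain ✓; to a=4.9 gives 115 − 14.9×4.9 = 41.99 → no gain ✓.
Mid-quality (own payoff 89 − 7.1×2.4 = 71.96): to a=0 gives 57 → no gain ✓; to a=4.9 gives 115 − 7.1×4.9 = 80.21 → profitable ✗.
High-quality (own payoff 115 − 5.0×4.9 = 90.5): to a=0 gives 57 → no gain ✓; to a=2.4 gives 89 − 5.0×2.4 = 77 → no gain ✓.
5 of the 6 constraints hold; not an equilibrium.

5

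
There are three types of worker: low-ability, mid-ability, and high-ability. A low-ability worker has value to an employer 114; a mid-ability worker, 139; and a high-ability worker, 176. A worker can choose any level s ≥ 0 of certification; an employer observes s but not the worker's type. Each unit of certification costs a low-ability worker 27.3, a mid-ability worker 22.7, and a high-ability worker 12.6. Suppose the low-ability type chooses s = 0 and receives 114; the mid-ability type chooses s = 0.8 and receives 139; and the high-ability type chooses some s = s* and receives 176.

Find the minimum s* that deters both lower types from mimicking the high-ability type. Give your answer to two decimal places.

2.43

Low-ability type (on-path payoff 114) won't mimic when 114 ≥ 176 − 27.3·s*, i.e. s* ≥ 2.27.
Mid-ability type (on-path payoff 139 − 22.7×0.8 = 120.84) won't mimic when 120.84 ≥ 176 − 22.7·s*, i.e. s* ≥ 2.43.
Both must hold, so s* = max(2.27, 2.43) = 2.43. The mid-ability type's constraint binds.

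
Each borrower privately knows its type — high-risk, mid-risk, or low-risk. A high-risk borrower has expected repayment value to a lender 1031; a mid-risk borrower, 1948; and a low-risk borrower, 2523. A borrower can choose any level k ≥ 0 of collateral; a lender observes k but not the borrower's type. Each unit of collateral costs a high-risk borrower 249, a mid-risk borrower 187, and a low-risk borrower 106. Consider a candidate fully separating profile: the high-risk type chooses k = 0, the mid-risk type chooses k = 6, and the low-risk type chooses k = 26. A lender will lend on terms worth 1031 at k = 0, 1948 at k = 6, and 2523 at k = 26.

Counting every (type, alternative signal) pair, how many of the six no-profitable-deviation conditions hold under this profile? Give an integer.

High-risk (own payoff 1031): to k=6 gives 1948 − 249×6 = 454 → no gain ✓; to k=26 gives 2523 − 249×26 = -3951 → no gain ✓.
Low-risk (own payoff 2523 − 106×26 = -233): to k=0 gives 1031 → profitable ✗; to k=6 gives 1948 − 106×6 = 1312 → profitable ✗.
Mid-risk (own payoff 1948 − 187×6 = 826): to k=0 gives 1031 → profitable ✗; to k=26 gives 2523 − 187×26 = -2339 → no gain ✓.
3 of the 6 constraints hold; not an equilibrium.

3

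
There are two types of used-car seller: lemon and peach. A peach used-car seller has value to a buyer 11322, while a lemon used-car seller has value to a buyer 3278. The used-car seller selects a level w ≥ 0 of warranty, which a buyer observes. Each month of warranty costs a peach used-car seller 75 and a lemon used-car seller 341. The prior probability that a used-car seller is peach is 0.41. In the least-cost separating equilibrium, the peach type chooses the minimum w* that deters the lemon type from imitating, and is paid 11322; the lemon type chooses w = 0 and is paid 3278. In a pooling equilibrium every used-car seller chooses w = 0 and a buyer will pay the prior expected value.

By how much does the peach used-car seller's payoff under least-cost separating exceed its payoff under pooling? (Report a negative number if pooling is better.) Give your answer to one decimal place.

Least-cost separating signal: w* solves 3278 = 11322 − 341·w*, so w* = (11322 − 3278)/341 ≈ 23.5894.
Peach type's separating payoff: 11322 − 75 × w* = 11322 − 75 × (11322 − 3278)/341 = 11322 − 603300/341 ≈ 9552.792.
Pooling payoff: 0.41 × 11322 + 0.59 × 3278 = 6576.04.
Difference: 9552.792 − 6576.04 = 2976.752, i.e. 2976.8 to one decimal place.
The peach type prefers to separate.

2976.8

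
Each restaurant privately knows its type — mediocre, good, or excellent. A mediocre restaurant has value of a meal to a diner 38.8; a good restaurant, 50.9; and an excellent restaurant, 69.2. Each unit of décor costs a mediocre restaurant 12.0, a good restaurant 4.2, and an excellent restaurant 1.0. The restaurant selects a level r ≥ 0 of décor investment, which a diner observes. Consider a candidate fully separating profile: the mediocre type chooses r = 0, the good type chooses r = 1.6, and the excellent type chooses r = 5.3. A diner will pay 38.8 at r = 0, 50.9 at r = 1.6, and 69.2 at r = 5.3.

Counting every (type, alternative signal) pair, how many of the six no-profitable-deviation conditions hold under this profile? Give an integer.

Excellent (own payoff 69.2 − 1.0×5.3 = 63.9): to r=0 gives 38.8 → no gain ✓; to r=1.6 gives 50.9 − 1.0×1.6 = 49.3 → no gain ✓.
Good (own payoff 50.9 − 4.2×1.6 = 44.18): to r=0 gives 38.8 → no gain ✓; to r=5.3 gives 69.2 − 4.2×5.3 = 46.94 → profitable ✗.
Mediocre (own payoff 38.8): to r=1.6 gives 50.9 − 12.0×1.6 = 31.7 → no gain ✓; to r=5.3 gives 69.2 − 12.0×5.3 = 5.6 → no gain ✓.
5 of the 6 constraints hold; not an equilibrium.

5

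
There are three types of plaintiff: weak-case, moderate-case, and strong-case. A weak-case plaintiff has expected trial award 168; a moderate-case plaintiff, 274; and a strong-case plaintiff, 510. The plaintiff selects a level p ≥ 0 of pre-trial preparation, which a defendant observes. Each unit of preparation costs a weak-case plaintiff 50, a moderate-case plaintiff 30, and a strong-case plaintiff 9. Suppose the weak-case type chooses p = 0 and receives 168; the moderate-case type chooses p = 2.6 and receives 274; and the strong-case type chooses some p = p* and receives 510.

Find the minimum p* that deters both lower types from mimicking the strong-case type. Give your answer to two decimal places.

10.47

Moderate-case type (on-path payoff 274 − 30×2.6 = 196) won't mimic when 196 ≥ 510 − 30·p*, i.e. p* ≥ 10.47.
Weak-case type (on-path payoff 168) won't mimic when 168 ≥ 510 − 50·p*, i.e. p* ≥ 6.84.
Both must hold, so p* = max(6.84, 10.47) = 10.47. The moderate-case type's constraint binds.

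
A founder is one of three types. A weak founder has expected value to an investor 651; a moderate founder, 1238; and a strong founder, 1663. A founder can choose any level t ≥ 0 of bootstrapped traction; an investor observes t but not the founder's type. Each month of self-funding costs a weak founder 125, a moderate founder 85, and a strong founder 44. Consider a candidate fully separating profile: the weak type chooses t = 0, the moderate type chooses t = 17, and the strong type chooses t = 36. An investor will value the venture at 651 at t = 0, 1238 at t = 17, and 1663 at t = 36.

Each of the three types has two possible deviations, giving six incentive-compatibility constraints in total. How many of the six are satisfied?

Moderate (own payoff 1238 − 85×17 = -207): to t=0 gives 651 → profitable ✗; to t=36 gives 1663 − 85×36 = -1397 → no gain ✓.
Strong (own payoff 1663 − 44×36 = 79): to t=0 gives 651 → profitable ✗; to t=17 gives 1238 − 44×17 = 490 → profitable ✗.
Weak (own payoff 651): to t=17 gives 1238 − 125×17 = -887 → no gain ✓; to t=36 gives 1663 − 125×36 = -2837 → no gain ✓.
3 of the 6 constraints hold; not an equilibrium.

3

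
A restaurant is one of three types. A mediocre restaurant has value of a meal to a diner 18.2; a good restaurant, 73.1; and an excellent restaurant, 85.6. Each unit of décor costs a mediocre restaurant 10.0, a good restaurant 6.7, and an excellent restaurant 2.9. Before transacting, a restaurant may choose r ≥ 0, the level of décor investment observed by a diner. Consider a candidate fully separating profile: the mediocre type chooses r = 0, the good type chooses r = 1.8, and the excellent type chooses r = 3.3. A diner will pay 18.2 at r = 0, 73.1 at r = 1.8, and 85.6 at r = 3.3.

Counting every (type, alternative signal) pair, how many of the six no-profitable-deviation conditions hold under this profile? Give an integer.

3

Mediocre (own payoff 18.2): to r=1.8 gives 73.1 − 10.0×1.8 = 55.1 → profitable ✗; to r=3.3 gives 85.6 − 10.0×3.3 = 52.6 → profitable ✗.
Good (own payoff 73.1 − 6.7×1.8 = 61.04): to r=0 gives 18.2 → no gain ✓; to r=3.3 gives 85.6 − 6.7×3.3 = 63.49 → profitable ✗.
Excellent (own payoff 85.6 − 2.9×3.3 = 76.03): to r=0 gives 18.2 → no gain ✓; to r=1.8 gives 73.1 − 2.9×1.8 = 67.88 → no gain ✓.
3 of the 6 constraints hold; not an equilibrium.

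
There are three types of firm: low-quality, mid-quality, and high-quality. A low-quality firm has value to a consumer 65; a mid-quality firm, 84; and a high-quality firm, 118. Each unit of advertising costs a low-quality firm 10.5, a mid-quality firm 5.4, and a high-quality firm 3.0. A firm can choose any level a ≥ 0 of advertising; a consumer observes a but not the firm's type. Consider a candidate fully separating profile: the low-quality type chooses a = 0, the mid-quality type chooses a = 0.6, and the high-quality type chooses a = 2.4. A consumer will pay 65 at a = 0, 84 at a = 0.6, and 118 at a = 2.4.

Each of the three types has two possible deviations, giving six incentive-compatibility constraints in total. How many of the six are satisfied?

3

High-quality (own payoff 118 − 3.0×2.4 = 110.8): to a=0 gives 65 → no gain ✓; to a=0.6 gives 84 − 3.0×0.6 = 82.2 → no gain ✓.
Low-quality (own payoff 65): to a=0.6 gives 84 − 10.5×0.6 = 77.7 → profitable ✗; to a=2.4 gives 118 − 10.5×2.4 = 92.8 → profitable ✗.
Mid-quality (own payoff 84 − 5.4×0.6 = 80.76): to a=0 gives 65 → no gain ✓; to a=2.4 gives 118 − 5.4×2.4 = 105.04 → profitable ✗.
3 of the 6 constraints hold; not an equilibrium.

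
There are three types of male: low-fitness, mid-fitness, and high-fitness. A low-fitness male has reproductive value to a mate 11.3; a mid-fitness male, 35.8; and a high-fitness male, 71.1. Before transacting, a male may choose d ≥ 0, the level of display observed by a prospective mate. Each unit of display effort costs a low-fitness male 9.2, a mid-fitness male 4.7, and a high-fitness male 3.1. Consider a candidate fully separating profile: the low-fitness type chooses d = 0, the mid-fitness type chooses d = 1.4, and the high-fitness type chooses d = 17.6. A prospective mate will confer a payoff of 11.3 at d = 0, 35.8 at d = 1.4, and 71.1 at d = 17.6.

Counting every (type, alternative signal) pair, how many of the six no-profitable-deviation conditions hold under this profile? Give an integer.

Low-fitness (own payoff 11.3): to d=1.4 gives 35.8 − 9.2×1.4 = 22.92 → profitable ✗; to d=17.6 gives 71.1 − 9.2×17.6 = -90.82 → no gain ✓.
Mid-fitness (own payoff 35.8 − 4.7×1.4 = 29.22): to d=0 gives 11.3 → no gain ✓; to d=17.6 gives 71.1 − 4.7×17.6 = -11.62 → no gain ✓.
High-fitness (own payoff 71.1 − 3.1×17.6 = 16.54): to d=0 gives 11.3 → no gain ✓; to d=1.4 gives 35.8 − 3.1×1.4 = 31.46 → profitable ✗.
4 of the 6 constraints hold; not an equilibrium.

4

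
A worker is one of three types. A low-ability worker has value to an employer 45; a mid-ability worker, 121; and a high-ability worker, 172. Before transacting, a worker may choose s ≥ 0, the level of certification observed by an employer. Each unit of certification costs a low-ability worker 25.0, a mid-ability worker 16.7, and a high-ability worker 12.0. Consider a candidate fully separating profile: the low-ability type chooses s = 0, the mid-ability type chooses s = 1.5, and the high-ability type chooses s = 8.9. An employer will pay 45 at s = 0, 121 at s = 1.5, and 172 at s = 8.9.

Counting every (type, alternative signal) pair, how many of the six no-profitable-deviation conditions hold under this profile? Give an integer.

4

High-ability (own payoff 172 − 12.0×8.9 = 65.2): to s=0 gives 45 → no gain ✓; to s=1.5 gives 121 − 12.0×1.5 = 103 → profitable ✗.
Low-ability (own payoff 45): to s=1.5 gives 121 − 25.0×1.5 = 83.5 → profitable ✗; to s=8.9 gives 172 − 25.0×8.9 = -50.5 → no gain ✓.
Mid-ability (own payoff 121 − 16.7×1.5 = 95.95): to s=0 gives 45 → no gain ✓; to s=8.9 gives 172 − 16.7×8.9 = 23.37 → no gain ✓.
4 of the 6 constraints hold; not an equilibrium.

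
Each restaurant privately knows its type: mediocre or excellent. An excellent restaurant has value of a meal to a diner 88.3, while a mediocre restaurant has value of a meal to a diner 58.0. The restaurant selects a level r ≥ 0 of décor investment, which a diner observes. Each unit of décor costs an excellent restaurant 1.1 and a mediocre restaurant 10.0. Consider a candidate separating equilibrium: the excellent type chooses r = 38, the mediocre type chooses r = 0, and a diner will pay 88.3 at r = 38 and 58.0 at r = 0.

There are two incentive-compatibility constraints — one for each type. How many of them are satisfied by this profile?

1

Mediocre type: stay at 0 → 58.0; mimic → 88.3 − 10.0 × 38 = -291.7. IC holds (58.0 ≥ -291.7).
Excellent type: signal → 88.3 − 1.1 × 38 = 46.5; deviate to 0 → 58.0. IC fails (46.5 < 58.0).
1 of 2 constraints hold, so this profile is not an equilibrium.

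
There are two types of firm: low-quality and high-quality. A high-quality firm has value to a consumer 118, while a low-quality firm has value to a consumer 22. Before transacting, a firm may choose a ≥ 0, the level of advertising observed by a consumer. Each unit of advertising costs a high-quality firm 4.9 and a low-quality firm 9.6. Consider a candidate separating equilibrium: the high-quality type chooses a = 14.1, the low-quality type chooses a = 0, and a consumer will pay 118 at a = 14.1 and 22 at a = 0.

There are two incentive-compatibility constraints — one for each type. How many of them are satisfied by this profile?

2

High-quality type: signal → 118 − 4.9 × 14.1 = 48.91; deviate to 0 → 22. IC holds (48.91 ≥ 22).
Low-quality type: stay at 0 → 22; mimic → 118 − 9.6 × 14.1 = -17.36. IC holds (22 ≥ -17.36).
2 of 2 constraints hold, so this is a separating equilibrium.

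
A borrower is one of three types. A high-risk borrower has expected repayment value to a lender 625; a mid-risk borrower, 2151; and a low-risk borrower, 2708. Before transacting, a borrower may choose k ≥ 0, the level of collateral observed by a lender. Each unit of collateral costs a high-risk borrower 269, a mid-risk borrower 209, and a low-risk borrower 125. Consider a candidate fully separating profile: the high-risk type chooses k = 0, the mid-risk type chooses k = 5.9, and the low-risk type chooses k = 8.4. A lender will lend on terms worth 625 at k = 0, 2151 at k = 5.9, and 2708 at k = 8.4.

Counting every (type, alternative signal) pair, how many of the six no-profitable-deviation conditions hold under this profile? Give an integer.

5

High-risk (own payoff 625): to k=5.9 gives 2151 − 269×5.9 = 563.9 → no gain ✓; to k=8.4 gives 2708 − 269×8.4 = 448.4 → no gain ✓.
Mid-risk (own payoff 2151 − 209×5.9 = 917.9): to k=0 gives 625 → no gain ✓; to k=8.4 gives 2708 − 209×8.4 = 952.4 → profitable ✗.
Low-risk (own payoff 2708 − 125×8.4 = 1658): to k=0 gives 625 → no gain ✓; to k=5.9 gives 2151 − 125×5.9 = 1413.5 → no gain ✓.
5 of the 6 constraints hold; not an equilibrium.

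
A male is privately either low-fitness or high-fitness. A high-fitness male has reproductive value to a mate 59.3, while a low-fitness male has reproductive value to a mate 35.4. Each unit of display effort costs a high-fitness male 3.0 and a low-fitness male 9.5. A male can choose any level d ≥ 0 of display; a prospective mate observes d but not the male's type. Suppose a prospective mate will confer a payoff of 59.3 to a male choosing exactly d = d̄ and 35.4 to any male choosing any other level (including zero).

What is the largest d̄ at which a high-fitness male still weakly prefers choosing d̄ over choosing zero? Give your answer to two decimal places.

7.97

Choosing d̄ yields the high-fitness type 59.3 − 3.0·d̄; choosing zero yields 35.4.
The high-fitness type is indifferent at 59.3 − 3.0·d̄ = 35.4, i.e. d̄ = (59.3 − 35.4) / 3.0 ≈ 7.97.
For any d̄ above 7.97 the high-fitness type would rather pool at zero, so separation collapses.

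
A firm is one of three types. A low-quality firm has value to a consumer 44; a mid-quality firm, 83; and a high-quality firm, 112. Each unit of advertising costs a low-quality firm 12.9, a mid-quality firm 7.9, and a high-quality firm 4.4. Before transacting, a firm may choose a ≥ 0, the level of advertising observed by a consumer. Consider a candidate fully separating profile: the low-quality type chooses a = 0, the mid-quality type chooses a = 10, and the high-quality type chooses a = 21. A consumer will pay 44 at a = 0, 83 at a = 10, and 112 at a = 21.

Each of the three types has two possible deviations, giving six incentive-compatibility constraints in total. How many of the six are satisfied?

3

High-quality (own payoff 112 − 4.4×21 = 19.6): to a=0 gives 44 → profitable ✗; to a=10 gives 83 − 4.4×10 = 39 → profitable ✗.
Mid-quality (own payoff 83 − 7.9×10 = 4): to a=0 gives 44 → profitable ✗; to a=21 gives 112 − 7.9×21 = -53.9 → no gain ✓.
Low-quality (own payoff 44): to a=10 gives 83 − 12.9×10 = -46 → no gain ✓; to a=21 gives 112 − 12.9×21 = -158.9 → no gain ✓.
3 of the 6 constraints hold; not an equilibrium.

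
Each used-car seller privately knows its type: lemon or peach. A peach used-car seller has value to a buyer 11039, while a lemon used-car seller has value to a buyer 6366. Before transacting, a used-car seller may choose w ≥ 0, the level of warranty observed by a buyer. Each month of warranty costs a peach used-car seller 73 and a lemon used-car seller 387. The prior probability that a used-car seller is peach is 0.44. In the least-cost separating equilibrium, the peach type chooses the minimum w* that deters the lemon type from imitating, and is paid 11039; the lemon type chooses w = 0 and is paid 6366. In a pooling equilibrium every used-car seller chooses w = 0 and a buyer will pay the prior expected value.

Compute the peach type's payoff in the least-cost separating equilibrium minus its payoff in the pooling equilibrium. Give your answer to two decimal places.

1735.41

Least-cost separating signal: w* solves 6366 = 11039 − 387·w*, so w* = (11039 − 6366)/387 ≈ 12.0749.
Peach type's separating payoff: 11039 − 73 × w* = 11039 − 73 × (11039 − 6366)/387 = 11039 − 341129/387 ≈ 10157.5297.
Pooling payoff: 0.44 × 11039 + 0.56 × 6366 = 8422.12.
Difference: 10157.5297 − 8422.12 = 1735.4097, i.e. 1735.41 to two decimal places.
The peach type prefers to separate.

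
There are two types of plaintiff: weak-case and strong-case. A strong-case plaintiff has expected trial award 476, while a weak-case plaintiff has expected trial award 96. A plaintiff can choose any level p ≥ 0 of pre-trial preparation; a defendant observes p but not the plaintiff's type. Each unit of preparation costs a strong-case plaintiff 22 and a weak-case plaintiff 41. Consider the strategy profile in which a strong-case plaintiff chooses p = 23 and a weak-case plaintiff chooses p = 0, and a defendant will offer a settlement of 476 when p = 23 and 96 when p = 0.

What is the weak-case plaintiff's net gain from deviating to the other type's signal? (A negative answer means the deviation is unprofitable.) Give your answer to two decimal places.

-563.00

Playing p = 0 the weak-case plaintiff receives 96.
Deviating to p = 23 brings payment 476 at cost 41 × 23 = 943, netting -467.
Gain from deviating: -467 − 96 = -563.00.
The gain is negative, so the weak-case type's incentive-compatibility constraint is satisfied.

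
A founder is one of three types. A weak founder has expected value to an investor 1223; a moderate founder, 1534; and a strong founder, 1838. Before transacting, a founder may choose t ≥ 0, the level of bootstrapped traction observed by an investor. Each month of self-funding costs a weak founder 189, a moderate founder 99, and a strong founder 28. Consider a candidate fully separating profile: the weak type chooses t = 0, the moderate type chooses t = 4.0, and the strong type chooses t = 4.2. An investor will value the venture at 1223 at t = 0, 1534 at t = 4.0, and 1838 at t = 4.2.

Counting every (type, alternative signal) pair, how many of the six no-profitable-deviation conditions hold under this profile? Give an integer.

4

Strong (own payoff 1838 − 28×4.2 = 1720.4): to t=0 gives 1223 → no gain ✓; to t=4.0 gives 1534 − 28×4.0 = 1422 → no gain ✓.
Weak (own payoff 1223): to t=4.0 gives 1534 − 189×4.0 = 778 → no gain ✓; to t=4.2 gives 1838 − 189×4.2 = 1044.2 → no gain ✓.
Moderate (own payoff 1534 − 99×4.0 = 1138): to t=0 gives 1223 → profitable ✗; to t=4.2 gives 1838 − 99×4.2 = 1422.2 → profitable ✗.
4 of the 6 constraints hold; not an equilibrium.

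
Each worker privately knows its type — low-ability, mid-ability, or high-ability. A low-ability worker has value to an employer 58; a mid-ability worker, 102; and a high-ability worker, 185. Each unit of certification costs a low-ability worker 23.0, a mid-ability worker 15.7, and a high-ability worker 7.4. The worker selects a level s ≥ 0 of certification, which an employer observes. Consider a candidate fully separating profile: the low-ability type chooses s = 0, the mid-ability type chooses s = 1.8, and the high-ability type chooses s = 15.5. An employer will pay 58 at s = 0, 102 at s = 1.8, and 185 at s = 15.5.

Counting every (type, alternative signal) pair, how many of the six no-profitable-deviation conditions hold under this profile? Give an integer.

Mid-ability (own payoff 102 − 15.7×1.8 = 73.74): to s=0 gives 58 → no gain ✓; to s=15.5 gives 185 − 15.7×15.5 = -58.35 → no gain ✓.
High-ability (own payoff 185 − 7.4×15.5 = 70.3): to s=0 gives 58 → no gain ✓; to s=1.8 gives 102 − 7.4×1.8 = 88.68 → profitable ✗.
Low-ability (own payoff 58): to s=1.8 gives 102 − 23.0×1.8 = 60.6 → profitable ✗; to s=15.5 gives 185 − 23.0×15.5 = -171.5 → no gain ✓.
4 of the 6 constraints hold; not an equilibrium.

4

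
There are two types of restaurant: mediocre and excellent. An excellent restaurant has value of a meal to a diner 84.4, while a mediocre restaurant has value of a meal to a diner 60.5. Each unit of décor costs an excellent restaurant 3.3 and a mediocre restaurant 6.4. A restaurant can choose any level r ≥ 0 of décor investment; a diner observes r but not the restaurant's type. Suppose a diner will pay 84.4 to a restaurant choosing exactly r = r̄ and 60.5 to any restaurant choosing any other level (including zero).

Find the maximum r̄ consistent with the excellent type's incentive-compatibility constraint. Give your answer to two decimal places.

7.24

Choosing r̄ yields the excellent type 84.4 − 3.3·r̄; choosing zero yields 60.5.
The excellent type is indifferent at 84.4 − 3.3·r̄ = 60.5, i.e. r̄ = (84.4 − 60.5) / 3.3 ≈ 7.24.
For any r̄ above 7.24 the excellent type would rather pool at zero, so separation collapses.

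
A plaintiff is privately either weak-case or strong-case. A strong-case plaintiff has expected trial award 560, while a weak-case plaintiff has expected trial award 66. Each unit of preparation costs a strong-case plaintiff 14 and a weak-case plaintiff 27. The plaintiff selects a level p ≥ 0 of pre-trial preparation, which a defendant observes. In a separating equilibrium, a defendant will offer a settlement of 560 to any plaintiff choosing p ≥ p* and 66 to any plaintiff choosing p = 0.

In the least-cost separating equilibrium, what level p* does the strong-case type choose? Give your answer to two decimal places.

A weak-case plaintiff choosing p = 0 receives 66.
Imitating at p* instead would pay 560 at cost 27·p*, netting 560 − 27·p*.
Indifference: 66 = 560 − 27·p*, so p* = (560 − 66) / 27 ≈ 18.30.
This is the weak-case type's binding incentive-compatibility constraint; any p ≥ 18.30 sustains separation on that side.

18.30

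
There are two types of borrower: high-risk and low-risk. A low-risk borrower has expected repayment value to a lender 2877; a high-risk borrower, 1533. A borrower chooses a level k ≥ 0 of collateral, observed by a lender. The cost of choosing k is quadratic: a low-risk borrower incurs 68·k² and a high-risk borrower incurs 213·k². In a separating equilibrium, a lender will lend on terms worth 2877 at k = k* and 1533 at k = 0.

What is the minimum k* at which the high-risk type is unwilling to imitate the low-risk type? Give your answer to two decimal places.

The high-risk type at k = 0 receives 1533; imitating at k* yields 2877 − 213·k*².
Indifference: 1533 = 2877 − 213·k*², so k*² = (2877 − 1533) / 213 ≈ 6.3099.
k* = √6.3099 ≈ 2.51.

2.51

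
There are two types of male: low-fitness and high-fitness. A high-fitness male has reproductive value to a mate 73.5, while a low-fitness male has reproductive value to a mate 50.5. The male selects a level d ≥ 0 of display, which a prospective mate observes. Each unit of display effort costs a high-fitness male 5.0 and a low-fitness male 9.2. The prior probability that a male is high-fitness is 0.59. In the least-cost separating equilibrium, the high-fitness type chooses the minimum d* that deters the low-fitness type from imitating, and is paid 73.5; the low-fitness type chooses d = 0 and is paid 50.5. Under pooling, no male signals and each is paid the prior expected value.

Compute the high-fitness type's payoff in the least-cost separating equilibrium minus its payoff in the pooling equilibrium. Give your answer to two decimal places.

-3.07

Least-cost separating signal: d* solves 50.5 = 73.5 − 9.2·d*, so d* = (73.5 − 50.5)/9.2 = 2.5.
High-fitness type's separating payoff: 73.5 − 5.0 × d* = 73.5 − 5.0 × (73.5 − 50.5)/9.2 = 73.5 − 115/9.2 = 61.
Pooling payoff: 0.59 × 73.5 + 0.41 × 50.5 = 64.07.
Difference: 61 − 64.07 = -3.07.
The high-fitness type would prefer the pooling outcome.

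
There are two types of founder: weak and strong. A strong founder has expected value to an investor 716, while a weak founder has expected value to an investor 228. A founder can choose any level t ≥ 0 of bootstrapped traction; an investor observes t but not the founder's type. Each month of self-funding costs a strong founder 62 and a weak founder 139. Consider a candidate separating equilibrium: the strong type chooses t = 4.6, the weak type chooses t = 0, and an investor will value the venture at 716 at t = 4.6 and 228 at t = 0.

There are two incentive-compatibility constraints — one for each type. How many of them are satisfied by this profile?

Strong type: signal → 716 − 62 × 4.6 = 430.8; deviate to 0 → 228. IC holds (430.8 ≥ 228).
Weak type: stay at 0 → 228; mimic → 716 − 139 × 4.6 = 76.6. IC holds (228 ≥ 76.6).
2 of 2 constraints hold, so this is a separating equilibrium.

2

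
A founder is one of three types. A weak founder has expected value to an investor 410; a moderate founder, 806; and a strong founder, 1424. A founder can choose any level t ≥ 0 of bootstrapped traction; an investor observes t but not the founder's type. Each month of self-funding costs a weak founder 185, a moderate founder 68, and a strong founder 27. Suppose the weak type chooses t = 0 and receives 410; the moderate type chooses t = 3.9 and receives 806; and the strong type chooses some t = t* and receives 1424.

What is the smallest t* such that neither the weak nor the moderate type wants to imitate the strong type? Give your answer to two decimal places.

12.99

Moderate type (on-path payoff 806 − 68×3.9 = 540.8) won't mimic when 540.8 ≥ 1424 − 68·t*, i.e. t* ≥ 12.99.
Weak type (on-path payoff 410) won't mimic when 410 ≥ 1424 − 185·t*, i.e. t* ≥ 5.48.
Both must hold, so t* = max(5.48, 12.99) = 12.99. The moderate type's constraint binds.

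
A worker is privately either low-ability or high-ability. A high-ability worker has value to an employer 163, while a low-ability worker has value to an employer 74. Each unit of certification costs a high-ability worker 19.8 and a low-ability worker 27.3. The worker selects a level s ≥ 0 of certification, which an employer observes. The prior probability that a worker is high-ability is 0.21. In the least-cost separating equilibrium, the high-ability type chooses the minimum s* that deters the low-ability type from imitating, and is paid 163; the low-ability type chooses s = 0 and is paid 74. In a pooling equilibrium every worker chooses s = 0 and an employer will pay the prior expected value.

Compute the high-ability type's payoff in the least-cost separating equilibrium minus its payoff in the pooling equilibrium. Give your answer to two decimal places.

5.76

Least-cost separating signal: s* solves 74 = 163 − 27.3·s*, so s* = (163 − 74)/27.3 ≈ 3.2601.
High-ability type's separating payoff: 163 − 19.8 × s* = 163 − 19.8 × (163 − 74)/27.3 = 163 − 1762.2/27.3 ≈ 98.4505.
Pooling payoff: 0.21 × 163 + 0.79 × 74 = 92.69.
Difference: 98.4505 − 92.69 = 5.7605, i.e. 5.76 to two decimal places.
The high-ability type prefers to separate.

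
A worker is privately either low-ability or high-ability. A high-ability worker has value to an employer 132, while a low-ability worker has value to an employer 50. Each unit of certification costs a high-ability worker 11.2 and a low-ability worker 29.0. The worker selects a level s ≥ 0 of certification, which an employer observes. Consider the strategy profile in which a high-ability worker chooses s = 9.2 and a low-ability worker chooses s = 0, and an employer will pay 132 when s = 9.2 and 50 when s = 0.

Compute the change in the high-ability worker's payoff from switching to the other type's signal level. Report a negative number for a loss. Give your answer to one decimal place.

21.0

Playing s = 9.2 the high-ability worker receives 132 − 11.2 × 9.2 = 28.96.
Deviating to s = 0 yields 50 instead.
Gain from deviating: 50 − 28.96 = 21.04, i.e. 21.0 to one decimal place.
The gain is positive, so the high-ability type's incentive-compatibility constraint is violated — this profile is not a separating equilibrium.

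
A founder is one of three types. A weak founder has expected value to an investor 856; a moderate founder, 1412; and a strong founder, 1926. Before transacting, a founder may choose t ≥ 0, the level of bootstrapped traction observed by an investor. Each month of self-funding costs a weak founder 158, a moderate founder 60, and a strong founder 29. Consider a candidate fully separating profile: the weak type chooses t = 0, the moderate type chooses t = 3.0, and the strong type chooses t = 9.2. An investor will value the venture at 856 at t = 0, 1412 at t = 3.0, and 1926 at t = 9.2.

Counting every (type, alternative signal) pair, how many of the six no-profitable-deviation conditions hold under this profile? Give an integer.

Strong (own payoff 1926 − 29×9.2 = 1659.2): to t=0 gives 856 → no gain ✓; to t=3.0 gives 1412 − 29×3.0 = 1325 → no gain ✓.
Moderate (own payoff 1412 − 60×3.0 = 1232): to t=0 gives 856 → no gain ✓; to t=9.2 gives 1926 − 60×9.2 = 1374 → profitable ✗.
Weak (own payoff 856): to t=3.0 gives 1412 − 158×3.0 = 938 → profitable ✗; to t=9.2 gives 1926 − 158×9.2 = 472.4 → no gain ✓.
4 of the 6 constraints hold; not an equilibrium.

4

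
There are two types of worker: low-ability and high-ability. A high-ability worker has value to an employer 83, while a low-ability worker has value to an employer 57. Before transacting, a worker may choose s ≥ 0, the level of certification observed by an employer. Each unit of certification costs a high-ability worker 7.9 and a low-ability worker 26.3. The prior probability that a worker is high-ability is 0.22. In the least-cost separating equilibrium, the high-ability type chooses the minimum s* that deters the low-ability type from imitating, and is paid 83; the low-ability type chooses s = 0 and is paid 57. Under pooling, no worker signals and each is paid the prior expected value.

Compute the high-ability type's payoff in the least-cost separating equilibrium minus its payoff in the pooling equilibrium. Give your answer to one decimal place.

Least-cost separating signal: s* solves 57 = 83 − 26.3·s*, so s* = (83 − 57)/26.3 ≈ 0.9886.
High-ability type's separating payoff: 83 − 7.9 × s* = 83 − 7.9 × (83 − 57)/26.3 = 83 − 205.4/26.3 ≈ 75.190.
Pooling payoff: 0.22 × 83 + 0.78 × 57 = 62.72.
Difference: 75.190 − 62.72 = 12.47, i.e. 12.5 to one decimal place.
The high-ability type prefers to separate.

12.5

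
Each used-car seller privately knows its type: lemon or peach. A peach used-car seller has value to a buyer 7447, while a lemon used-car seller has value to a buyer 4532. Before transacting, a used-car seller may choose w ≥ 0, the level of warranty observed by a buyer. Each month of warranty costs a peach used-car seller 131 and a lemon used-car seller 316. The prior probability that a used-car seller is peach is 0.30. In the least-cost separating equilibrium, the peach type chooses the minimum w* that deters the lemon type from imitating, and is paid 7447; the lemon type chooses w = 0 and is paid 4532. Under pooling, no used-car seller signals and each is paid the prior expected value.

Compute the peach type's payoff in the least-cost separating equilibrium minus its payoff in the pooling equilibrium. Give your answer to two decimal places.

Least-cost separating signal: w* solves 4532 = 7447 − 316·w*, so w* = (7447 − 4532)/316 ≈ 9.2247.
Peach type's separating payoff: 7447 − 131 × w* = 7447 − 131 × (7447 − 4532)/316 = 7447 − 381865/316 ≈ 6238.5665.
Pooling payoff: 0.30 × 7447 + 0.70 × 4532 = 5406.5.
Difference: 6238.5665 − 5406.5 = 832.0665, i.e. 832.07 to two decimal places.
The peach type prefers to separate.

832.07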